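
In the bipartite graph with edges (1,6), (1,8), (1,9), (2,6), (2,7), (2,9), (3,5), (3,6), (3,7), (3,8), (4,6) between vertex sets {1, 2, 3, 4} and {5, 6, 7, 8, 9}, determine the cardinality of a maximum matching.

Step 1: List the neighbors of each left vertex:
  1: 6, 8, 9
  2: 6, 7, 9
  3: 5, 6, 7, 8
  4: 6

Step 2: Greedily match left vertices, then look for augmenting paths:
  Match 1 -- 8
  Match 2 -- 7
  Match 3 -- 5
  Match 4 -- 6
  No augmenting path remains.

Step 3: Verify this is maximum:
  Matching size 4 = min(|L|, |R|) = min(4, 5), which is an upper bound, so this matching is maximum.

Maximum matching: {(1,8), (2,7), (3,5), (4,6)}
Size: 4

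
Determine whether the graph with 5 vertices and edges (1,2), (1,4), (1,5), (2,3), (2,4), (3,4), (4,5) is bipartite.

Step 1: Attempt 2-coloring using BFS:
  Start at vertex 1, assign color 0
  Color vertex 2 with color 1 (neighbor of 1)
  Color vertex 4 with color 1 (neighbor of 1)
  Color vertex 5 with color 1 (neighbor of 1)
  Color vertex 3 with color 0 (neighbor of 2)

Step 2: Conflict found! Vertices 2 and 4 are adjacent but have the same color.
This means the graph contains an odd cycle.

The graph is NOT bipartite.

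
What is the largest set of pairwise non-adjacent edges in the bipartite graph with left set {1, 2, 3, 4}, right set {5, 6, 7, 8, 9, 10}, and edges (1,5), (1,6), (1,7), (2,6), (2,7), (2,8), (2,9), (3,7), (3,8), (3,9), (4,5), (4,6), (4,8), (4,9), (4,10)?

Step 1: List the neighbors of each left vertex:
  1: 5, 6, 7
  2: 6, 7, 8, 9
  3: 7, 8, 9
  4: 5, 6, 8, 9, 10

Step 2: Greedily match left vertices, then look for augmenting paths:
  Match 1 -- 5
  Match 2 -- 6
  Match 3 -- 7
  Match 4 -- 8
  No augmenting path remains.

Step 3: Verify this is maximum:
  Matching size 4 = min(|L|, |R|) = min(4, 6), which is an upper bound, so this matching is maximum.

Maximum matching: {(1,5), (2,6), (3,7), (4,8)}
Size: 4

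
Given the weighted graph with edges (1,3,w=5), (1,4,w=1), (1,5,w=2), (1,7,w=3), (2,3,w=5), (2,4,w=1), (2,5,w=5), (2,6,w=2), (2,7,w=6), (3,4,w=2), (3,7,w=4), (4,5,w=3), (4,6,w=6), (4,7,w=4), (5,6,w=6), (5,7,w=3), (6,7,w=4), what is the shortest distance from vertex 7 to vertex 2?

Step 1: Build adjacency list with weights:
  1: 3(w=5), 4(w=1), 5(w=2), 7(w=3)
  2: 3(w=5), 4(w=1), 5(w=5), 6(w=2), 7(w=6)
  3: 1(w=5), 2(w=5), 4(w=2), 7(w=4)
  4: 1(w=1), 2(w=1), 3(w=2), 5(w=3), 6(w=6), 7(w=4)
  5: 1(w=2), 2(w=5), 4(w=3), 6(w=6), 7(w=3)
  6: 2(w=2), 4(w=6), 5(w=6), 7(w=4)
  7: 1(w=3), 2(w=6), 3(w=4), 4(w=4), 5(w=3), 6(w=4)

Step 2: Apply Dijkstra's algorithm from vertex 7:
  Visit vertex 7 (distance=0)
    Update dist[1] = 3
    Update dist[2] = 6
    Update dist[3] = 4
    Update dist[4] = 4
    Update dist[5] = 3
    Update dist[6] = 4
  Visit vertex 1 (distance=3)
  Visit vertex 5 (distance=3)
  Visit vertex 3 (distance=4)
  Visit vertex 4 (distance=4)
    Update dist[2] = 5
  Visit vertex 6 (distance=4)
  Visit vertex 2 (distance=5)

Step 3: Shortest path: 7 -> 4 -> 2
Total weight: 4 + 1 = 5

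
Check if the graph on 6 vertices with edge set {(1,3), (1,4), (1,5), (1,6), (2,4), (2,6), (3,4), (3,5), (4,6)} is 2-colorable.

Step 1: Attempt 2-coloring using BFS:
  Start at vertex 1, assign color 0
  Color vertex 3 with color 1 (neighbor of 1)
  Color vertex 4 with color 1 (neighbor of 1)
  Color vertex 5 with color 1 (neighbor of 1)
  Color vertex 6 with color 1 (neighbor of 1)

Step 2: Conflict found! Vertices 3 and 4 are adjacent but have the same color.
This means the graph contains an odd cycle.

The graph is NOT bipartite.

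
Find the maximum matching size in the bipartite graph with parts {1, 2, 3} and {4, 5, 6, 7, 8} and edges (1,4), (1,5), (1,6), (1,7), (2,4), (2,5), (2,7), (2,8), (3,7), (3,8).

Step 1: List the neighbors of each left vertex:
  1: 4, 5, 6, 7
  2: 4, 5, 7, 8
  3: 7, 8

Step 2: Greedily match left vertices, then look for augmenting paths:
  Match 1 -- 4
  Match 2 -- 5
  Match 3 -- 7
  No augmenting path remains.

Step 3: Verify this is maximum:
  Matching size 3 = min(|L|, |R|) = min(3, 5), which is an upper bound, so this matching is maximum.

Maximum matching: {(1,4), (2,5), (3,7)}
Size: 3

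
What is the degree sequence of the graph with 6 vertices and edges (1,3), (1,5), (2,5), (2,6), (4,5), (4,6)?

Step 1: Count edges incident to each vertex:
  deg(1) = 2 (neighbors: 3, 5)
  deg(2) = 2 (neighbors: 5, 6)
  deg(3) = 1 (neighbors: 1)
  deg(4) = 2 (neighbors: 5, 6)
  deg(5) = 3 (neighbors: 1, 2, 4)
  deg(6) = 2 (neighbors: 2, 4)

Step 2: Sort degrees in non-increasing order:
  Degrees: [2, 2, 1, 2, 3, 2] -> sorted: [3, 2, 2, 2, 2, 1]

Degree sequence: [3, 2, 2, 2, 2, 1]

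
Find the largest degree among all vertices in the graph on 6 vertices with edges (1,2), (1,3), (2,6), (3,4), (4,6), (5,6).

Step 1: Count edges incident to each vertex:
  deg(1) = 2 (neighbors: 2, 3)
  deg(2) = 2 (neighbors: 1, 6)
  deg(3) = 2 (neighbors: 1, 4)
  deg(4) = 2 (neighbors: 3, 6)
  deg(5) = 1 (neighbors: 6)
  deg(6) = 3 (neighbors: 2, 4, 5)

Step 2: Find maximum:
  max(2, 2, 2, 2, 1, 3) = 3 (vertex 6)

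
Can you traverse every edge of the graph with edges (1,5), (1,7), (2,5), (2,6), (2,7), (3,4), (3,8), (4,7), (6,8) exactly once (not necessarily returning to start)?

Step 1: Find the degree of each vertex:
  deg(1) = 2
  deg(2) = 3
  deg(3) = 2
  deg(4) = 2
  deg(5) = 2
  deg(6) = 2
  deg(7) = 3
  deg(8) = 2

Step 2: Count vertices with odd degree:
  Odd-degree vertices: 2, 7 (2 total)

Step 3: Apply Euler's theorem:
  - Eulerian circuit exists iff graph is connected and all vertices have even degree
  - Eulerian path exists iff graph is connected and has 0 or 2 odd-degree vertices

Graph is connected with exactly 2 odd-degree vertices (2, 7).
Eulerian path exists (starting and ending at the odd-degree vertices), but no Eulerian circuit.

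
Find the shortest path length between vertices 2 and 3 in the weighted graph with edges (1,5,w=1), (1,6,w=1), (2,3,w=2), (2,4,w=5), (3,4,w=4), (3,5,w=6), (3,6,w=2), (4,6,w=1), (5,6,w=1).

Step 1: Build adjacency list with weights:
  1: 5(w=1), 6(w=1)
  2: 3(w=2), 4(w=5)
  3: 2(w=2), 4(w=4), 5(w=6), 6(w=2)
  4: 2(w=5), 3(w=4), 6(w=1)
  5: 1(w=1), 3(w=6), 6(w=1)
  6: 1(w=1), 3(w=2), 4(w=1), 5(w=1)

Step 2: Apply Dijkstra's algorithm from vertex 2:
  Visit vertex 2 (distance=0)
    Update dist[3] = 2
    Update dist[4] = 5
  Visit vertex 3 (distance=2)
    Update dist[5] = 8
    Update dist[6] = 4

Step 3: Shortest path: 2 -> 3
Total weight: 2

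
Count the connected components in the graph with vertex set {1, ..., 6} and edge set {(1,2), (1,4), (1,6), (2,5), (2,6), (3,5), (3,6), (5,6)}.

Step 1: Build adjacency list from edges:
  1: 2, 4, 6
  2: 1, 5, 6
  3: 5, 6
  4: 1
  5: 2, 3, 6
  6: 1, 2, 3, 5

Step 2: Run BFS/DFS from vertex 1:
  Visited: {1, 2, 4, 6, 5, 3}
  Reached 6 of 6 vertices

Step 3: All 6 vertices reached from vertex 1, so the graph is connected.
Number of connected components: 1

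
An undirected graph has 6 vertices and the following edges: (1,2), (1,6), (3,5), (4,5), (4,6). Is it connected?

Step 1: Build adjacency list from edges:
  1: 2, 6
  2: 1
  3: 5
  4: 5, 6
  5: 3, 4
  6: 1, 4

Step 2: Run BFS/DFS from vertex 1:
  Visited: {1, 2, 6, 4, 5, 3}
  Reached 6 of 6 vertices

Step 3: All 6 vertices reached from vertex 1, so the graph is connected.
Answer: Yes, the graph is connected.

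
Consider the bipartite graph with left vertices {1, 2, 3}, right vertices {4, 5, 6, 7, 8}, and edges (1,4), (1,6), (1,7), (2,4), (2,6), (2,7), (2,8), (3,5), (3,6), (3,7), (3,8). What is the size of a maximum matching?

Step 1: List the neighbors of each left vertex:
  1: 4, 6, 7
  2: 4, 6, 7, 8
  3: 5, 6, 7, 8

Step 2: Greedily match left vertices, then look for augmenting paths:
  Match 1 -- 4
  Match 2 -- 6
  Match 3 -- 5
  No augmenting path remains.

Step 3: Verify this is maximum:
  Matching size 3 = min(|L|, |R|) = min(3, 5), which is an upper bound, so this matching is maximum.

Maximum matching: {(1,4), (2,6), (3,5)}
Size: 3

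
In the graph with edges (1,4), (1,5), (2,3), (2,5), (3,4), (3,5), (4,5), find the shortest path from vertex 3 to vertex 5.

Step 1: Build adjacency list:
  1: 4, 5
  2: 3, 5
  3: 2, 4, 5
  4: 1, 3, 5
  5: 1, 2, 3, 4

Step 2: BFS from vertex 3 to find shortest path to 5:
  vertex 2 reached at distance 1
  vertex 4 reached at distance 1
  vertex 5 reached at distance 1

Step 3: Shortest path: 3 -> 5
Path length: 1 edge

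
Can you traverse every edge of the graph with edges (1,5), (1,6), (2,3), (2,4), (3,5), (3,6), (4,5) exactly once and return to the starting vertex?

Step 1: Find the degree of each vertex:
  deg(1) = 2
  deg(2) = 2
  deg(3) = 3
  deg(4) = 2
  deg(5) = 3
  deg(6) = 2

Step 2: Count vertices with odd degree:
  Odd-degree vertices: 3, 5 (2 total)

Step 3: Apply Euler's theorem:
  - Eulerian circuit exists iff graph is connected and all vertices have even degree
  - Eulerian path exists iff graph is connected and has 0 or 2 odd-degree vertices

Graph is connected with exactly 2 odd-degree vertices (3, 5).
Eulerian path exists (starting and ending at the odd-degree vertices), but no Eulerian circuit.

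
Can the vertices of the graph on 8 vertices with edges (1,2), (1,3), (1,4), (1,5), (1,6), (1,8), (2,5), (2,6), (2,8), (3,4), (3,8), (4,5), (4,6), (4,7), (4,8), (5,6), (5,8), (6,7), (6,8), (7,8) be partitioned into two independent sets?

Step 1: Attempt 2-coloring using BFS:
  Start at vertex 1, assign color 0
  Color vertex 2 with color 1 (neighbor of 1)
  Color vertex 3 with color 1 (neighbor of 1)
  Color vertex 4 with color 1 (neighbor of 1)
  Color vertex 5 with color 1 (neighbor of 1)
  Color vertex 6 with color 1 (neighbor of 1)
  Color vertex 8 with color 1 (neighbor of 1)

Step 2: Conflict found! Vertices 2 and 5 are adjacent but have the same color.
This means the graph contains an odd cycle.

The graph is NOT bipartite.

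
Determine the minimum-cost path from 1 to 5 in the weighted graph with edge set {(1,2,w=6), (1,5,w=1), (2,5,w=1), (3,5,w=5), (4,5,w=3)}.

Step 1: Build adjacency list with weights:
  1: 2(w=6), 5(w=1)
  2: 1(w=6), 5(w=1)
  3: 5(w=5)
  4: 5(w=3)
  5: 1(w=1), 2(w=1), 3(w=5), 4(w=3)

Step 2: Apply Dijkstra's algorithm from vertex 1:
  Visit vertex 1 (distance=0)
    Update dist[2] = 6
    Update dist[5] = 1
  Visit vertex 5 (distance=1)
    Update dist[2] = 2
    Update dist[3] = 6
    Update dist[4] = 4

Step 3: Shortest path: 1 -> 5
Total weight: 1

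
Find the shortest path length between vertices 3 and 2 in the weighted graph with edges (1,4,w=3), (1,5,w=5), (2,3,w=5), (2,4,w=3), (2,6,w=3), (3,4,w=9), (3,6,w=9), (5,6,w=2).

Step 1: Build adjacency list with weights:
  1: 4(w=3), 5(w=5)
  2: 3(w=5), 4(w=3), 6(w=3)
  3: 2(w=5), 4(w=9), 6(w=9)
  4: 1(w=3), 2(w=3), 3(w=9)
  5: 1(w=5), 6(w=2)
  6: 2(w=3), 3(w=9), 5(w=2)

Step 2: Apply Dijkstra's algorithm from vertex 3:
  Visit vertex 3 (distance=0)
    Update dist[2] = 5
    Update dist[4] = 9
    Update dist[6] = 9
  Visit vertex 2 (distance=5)
    Update dist[4] = 8
    Update dist[6] = 8

Step 3: Shortest path: 3 -> 2
Total weight: 5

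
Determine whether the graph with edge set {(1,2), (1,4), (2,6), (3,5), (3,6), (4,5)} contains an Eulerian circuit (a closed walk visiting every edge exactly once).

Step 1: Find the degree of each vertex:
  deg(1) = 2
  deg(2) = 2
  deg(3) = 2
  deg(4) = 2
  deg(5) = 2
  deg(6) = 2

Step 2: Count vertices with odd degree:
  All vertices have even degree (0 odd-degree vertices)

Step 3: Apply Euler's theorem:
  - Eulerian circuit exists iff graph is connected and all vertices have even degree
  - Eulerian path exists iff graph is connected and has 0 or 2 odd-degree vertices

Graph is connected with 0 odd-degree vertices.
Both Eulerian circuit and Eulerian path exist.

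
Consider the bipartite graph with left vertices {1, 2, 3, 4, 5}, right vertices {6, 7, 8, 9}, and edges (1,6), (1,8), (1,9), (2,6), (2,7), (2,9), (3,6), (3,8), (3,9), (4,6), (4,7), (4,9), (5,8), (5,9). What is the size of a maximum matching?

Step 1: List the neighbors of each left vertex:
  1: 6, 8, 9
  2: 6, 7, 9
  3: 6, 8, 9
  4: 6, 7, 9
  5: 8, 9

Step 2: Greedily match left vertices, then look for augmenting paths:
  Match 1 -- 6
  Match 2 -- 7
  Match 3 -- 8
  Match 4 -- 9
  No augmenting path remains.

Step 3: Verify this is maximum:
  Matching size 4 = min(|L|, |R|) = min(5, 4), which is an upper bound, so this matching is maximum.

Maximum matching: {(1,6), (2,7), (3,8), (4,9)}
Size: 4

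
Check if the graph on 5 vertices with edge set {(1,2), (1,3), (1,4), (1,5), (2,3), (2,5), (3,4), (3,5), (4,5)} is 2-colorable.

Step 1: Attempt 2-coloring using BFS:
  Start at vertex 1, assign color 0
  Color vertex 2 with color 1 (neighbor of 1)
  Color vertex 3 with color 1 (neighbor of 1)
  Color vertex 4 with color 1 (neighbor of 1)
  Color vertex 5 with color 1 (neighbor of 1)

Step 2: Conflict found! Vertices 2 and 3 are adjacent but have the same color.
This means the graph contains an odd cycle.

The graph is NOT bipartite.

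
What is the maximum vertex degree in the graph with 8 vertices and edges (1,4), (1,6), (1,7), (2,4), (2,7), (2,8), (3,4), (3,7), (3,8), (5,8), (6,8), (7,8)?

Step 1: Count edges incident to each vertex:
  deg(1) = 3 (neighbors: 4, 6, 7)
  deg(2) = 3 (neighbors: 4, 7, 8)
  deg(3) = 3 (neighbors: 4, 7, 8)
  deg(4) = 3 (neighbors: 1, 2, 3)
  deg(5) = 1 (neighbors: 8)
  deg(6) = 2 (neighbors: 1, 8)
  deg(7) = 4 (neighbors: 1, 2, 3, 8)
  deg(8) = 5 (neighbors: 2, 3, 5, 6, 7)

Step 2: Find maximum:
  max(3, 3, 3, 3, 1, 2, 4, 5) = 5 (vertex 8)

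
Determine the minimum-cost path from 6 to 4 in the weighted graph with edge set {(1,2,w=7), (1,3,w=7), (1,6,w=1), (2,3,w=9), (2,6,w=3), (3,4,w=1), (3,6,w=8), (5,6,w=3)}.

Step 1: Build adjacency list with weights:
  1: 2(w=7), 3(w=7), 6(w=1)
  2: 1(w=7), 3(w=9), 6(w=3)
  3: 1(w=7), 2(w=9), 4(w=1), 6(w=8)
  4: 3(w=1)
  5: 6(w=3)
  6: 1(w=1), 2(w=3), 3(w=8), 5(w=3)

Step 2: Apply Dijkstra's algorithm from vertex 6:
  Visit vertex 6 (distance=0)
    Update dist[1] = 1
    Update dist[2] = 3
    Update dist[3] = 8
    Update dist[5] = 3
  Visit vertex 1 (distance=1)
  Visit vertex 2 (distance=3)
  Visit vertex 5 (distance=3)
  Visit vertex 3 (distance=8)
    Update dist[4] = 9
  Visit vertex 4 (distance=9)

Step 3: Shortest path: 6 -> 3 -> 4
Total weight: 8 + 1 = 9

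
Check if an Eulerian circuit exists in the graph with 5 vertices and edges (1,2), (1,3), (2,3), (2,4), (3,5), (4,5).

Step 1: Find the degree of each vertex:
  deg(1) = 2
  deg(2) = 3
  deg(3) = 3
  deg(4) = 2
  deg(5) = 2

Step 2: Count vertices with odd degree:
  Odd-degree vertices: 2, 3 (2 total)

Step 3: Apply Euler's theorem:
  - Eulerian circuit exists iff graph is connected and all vertices have even degree
  - Eulerian path exists iff graph is connected and has 0 or 2 odd-degree vertices

Graph is connected with exactly 2 odd-degree vertices (2, 3).
Eulerian path exists (starting and ending at the odd-degree vertices), but no Eulerian circuit.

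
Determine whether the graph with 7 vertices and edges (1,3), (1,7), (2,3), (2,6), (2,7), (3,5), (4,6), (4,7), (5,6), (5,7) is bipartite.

Step 1: Attempt 2-coloring using BFS:
  Start at vertex 1, assign color 0
  Color vertex 3 with color 1 (neighbor of 1)
  Color vertex 7 with color 1 (neighbor of 1)
  Color vertex 2 with color 0 (neighbor of 3)
  Color vertex 5 with color 0 (neighbor of 3)
  Color vertex 4 with color 0 (neighbor of 7)
  Color vertex 6 with color 1 (neighbor of 2)

Step 2: 2-coloring succeeded. No conflicts found.
  Set A (color 0): {1, 2, 4, 5}
  Set B (color 1): {3, 6, 7}

The graph is bipartite with partition {1, 2, 4, 5}, {3, 6, 7}.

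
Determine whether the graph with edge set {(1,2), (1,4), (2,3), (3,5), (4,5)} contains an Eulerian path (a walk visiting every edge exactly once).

Step 1: Find the degree of each vertex:
  deg(1) = 2
  deg(2) = 2
  deg(3) = 2
  deg(4) = 2
  deg(5) = 2

Step 2: Count vertices with odd degree:
  All vertices have even degree (0 odd-degree vertices)

Step 3: Apply Euler's theorem:
  - Eulerian circuit exists iff graph is connected and all vertices have even degree
  - Eulerian path exists iff graph is connected and has 0 or 2 odd-degree vertices

Graph is connected with 0 odd-degree vertices.
Both Eulerian circuit and Eulerian path exist.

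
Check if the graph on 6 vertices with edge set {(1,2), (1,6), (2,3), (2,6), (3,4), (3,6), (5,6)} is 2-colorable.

Step 1: Attempt 2-coloring using BFS:
  Start at vertex 1, assign color 0
  Color vertex 2 with color 1 (neighbor of 1)
  Color vertex 6 with color 1 (neighbor of 1)
  Color vertex 3 with color 0 (neighbor of 2)

Step 2: Conflict found! Vertices 2 and 6 are adjacent but have the same color.
This means the graph contains an odd cycle.

The graph is NOT bipartite.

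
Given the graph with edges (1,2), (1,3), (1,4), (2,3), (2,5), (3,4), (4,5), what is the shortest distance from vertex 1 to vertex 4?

Step 1: Build adjacency list:
  1: 2, 3, 4
  2: 1, 3, 5
  3: 1, 2, 4
  4: 1, 3, 5
  5: 2, 4

Step 2: BFS from vertex 1 to find shortest path to 4:
  vertex 2 reached at distance 1
  vertex 3 reached at distance 1
  vertex 4 reached at distance 1

Step 3: Shortest path: 1 -> 4
Path length: 1 edge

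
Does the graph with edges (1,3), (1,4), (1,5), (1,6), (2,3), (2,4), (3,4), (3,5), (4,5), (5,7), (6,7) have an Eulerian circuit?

Step 1: Find the degree of each vertex:
  deg(1) = 4
  deg(2) = 2
  deg(3) = 4
  deg(4) = 4
  deg(5) = 4
  deg(6) = 2
  deg(7) = 2

Step 2: Count vertices with odd degree:
  All vertices have even degree (0 odd-degree vertices)

Step 3: Apply Euler's theorem:
  - Eulerian circuit exists iff graph is connected and all vertices have even degree
  - Eulerian path exists iff graph is connected and has 0 or 2 odd-degree vertices

Graph is connected with 0 odd-degree vertices.
Both Eulerian circuit and Eulerian path exist.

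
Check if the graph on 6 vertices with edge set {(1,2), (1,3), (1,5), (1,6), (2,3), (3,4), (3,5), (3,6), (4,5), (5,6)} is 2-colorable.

Step 1: Attempt 2-coloring using BFS:
  Start at vertex 1, assign color 0
  Color vertex 2 with color 1 (neighbor of 1)
  Color vertex 3 with color 1 (neighbor of 1)
  Color vertex 5 with color 1 (neighbor of 1)
  Color vertex 6 with color 1 (neighbor of 1)

Step 2: Conflict found! Vertices 2 and 3 are adjacent but have the same color.
This means the graph contains an odd cycle.

The graph is NOT bipartite.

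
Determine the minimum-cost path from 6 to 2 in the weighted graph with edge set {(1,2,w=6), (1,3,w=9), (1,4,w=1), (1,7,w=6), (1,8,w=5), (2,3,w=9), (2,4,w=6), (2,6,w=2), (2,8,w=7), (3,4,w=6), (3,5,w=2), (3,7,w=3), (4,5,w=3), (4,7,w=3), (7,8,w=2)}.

Step 1: Build adjacency list with weights:
  1: 2(w=6), 3(w=9), 4(w=1), 7(w=6), 8(w=5)
  2: 1(w=6), 3(w=9), 4(w=6), 6(w=2), 8(w=7)
  3: 1(w=9), 2(w=9), 4(w=6), 5(w=2), 7(w=3)
  4: 1(w=1), 2(w=6), 3(w=6), 5(w=3), 7(w=3)
  5: 3(w=2), 4(w=3)
  6: 2(w=2)
  7: 1(w=6), 3(w=3), 4(w=3), 8(w=2)
  8: 1(w=5), 2(w=7), 7(w=2)

Step 2: Apply Dijkstra's algorithm from vertex 6:
  Visit vertex 6 (distance=0)
    Update dist[2] = 2
  Visit vertex 2 (distance=2)
    Update dist[1] = 8
    Update dist[3] = 11
    Update dist[4] = 8
    Update dist[8] = 9

Step 3: Shortest path: 6 -> 2
Total weight: 2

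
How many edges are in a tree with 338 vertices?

A tree on n vertices always has exactly n - 1 edges.
For n = 338: edges = 338 - 1 = 337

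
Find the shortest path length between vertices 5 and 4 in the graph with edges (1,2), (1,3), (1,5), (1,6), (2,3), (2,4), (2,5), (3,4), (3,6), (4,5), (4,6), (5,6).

Step 1: Build adjacency list:
  1: 2, 3, 5, 6
  2: 1, 3, 4, 5
  3: 1, 2, 4, 6
  4: 2, 3, 5, 6
  5: 1, 2, 4, 6
  6: 1, 3, 4, 5

Step 2: BFS from vertex 5 to find shortest path to 4:
  vertex 1 reached at distance 1
  vertex 2 reached at distance 1
  vertex 4 reached at distance 1

Step 3: Shortest path: 5 -> 4
Path length: 1 edge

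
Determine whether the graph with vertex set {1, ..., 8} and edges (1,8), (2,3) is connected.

Step 1: Build adjacency list from edges:
  1: 8
  2: 3
  3: 2
  4: (none)
  5: (none)
  6: (none)
  7: (none)
  8: 1

Step 2: Run BFS/DFS from vertex 1:
  Visited: {1, 8}
  Reached 2 of 8 vertices

Step 3: Only 2 of 8 vertices reached. Graph is disconnected.
Connected components: {1, 8}, {2, 3}, {4}, {5}, {6}, {7}
Answer: No, the graph is not connected (6 components).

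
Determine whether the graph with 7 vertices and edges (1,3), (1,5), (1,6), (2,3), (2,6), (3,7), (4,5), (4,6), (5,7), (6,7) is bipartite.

Step 1: Attempt 2-coloring using BFS:
  Start at vertex 1, assign color 0
  Color vertex 3 with color 1 (neighbor of 1)
  Color vertex 5 with color 1 (neighbor of 1)
  Color vertex 6 with color 1 (neighbor of 1)
  Color vertex 2 with color 0 (neighbor of 3)
  Color vertex 7 with color 0 (neighbor of 3)
  Color vertex 4 with color 0 (neighbor of 5)

Step 2: 2-coloring succeeded. No conflicts found.
  Set A (color 0): {1, 2, 4, 7}
  Set B (color 1): {3, 5, 6}

The graph is bipartite with partition {1, 2, 4, 7}, {3, 5, 6}.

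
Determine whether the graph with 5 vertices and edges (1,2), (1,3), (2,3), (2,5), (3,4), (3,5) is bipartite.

Step 1: Attempt 2-coloring using BFS:
  Start at vertex 1, assign color 0
  Color vertex 2 with color 1 (neighbor of 1)
  Color vertex 3 with color 1 (neighbor of 1)

Step 2: Conflict found! Vertices 2 and 3 are adjacent but have the same color.
This means the graph contains an odd cycle.

The graph is NOT bipartite.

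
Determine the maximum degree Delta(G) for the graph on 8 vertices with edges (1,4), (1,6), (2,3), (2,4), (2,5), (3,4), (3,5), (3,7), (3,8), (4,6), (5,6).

Step 1: Count edges incident to each vertex:
  deg(1) = 2 (neighbors: 4, 6)
  deg(2) = 3 (neighbors: 3, 4, 5)
  deg(3) = 5 (neighbors: 2, 4, 5, 7, 8)
  deg(4) = 4 (neighbors: 1, 2, 3, 6)
  deg(5) = 3 (neighbors: 2, 3, 6)
  deg(6) = 3 (neighbors: 1, 4, 5)
  deg(7) = 1 (neighbors: 3)
  deg(8) = 1 (neighbors: 3)

Step 2: Find maximum:
  max(2, 3, 5, 4, 3, 3, 1, 1) = 5 (vertex 3)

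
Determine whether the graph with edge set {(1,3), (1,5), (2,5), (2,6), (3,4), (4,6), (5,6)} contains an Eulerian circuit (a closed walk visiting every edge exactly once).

Step 1: Find the degree of each vertex:
  deg(1) = 2
  deg(2) = 2
  deg(3) = 2
  deg(4) = 2
  deg(5) = 3
  deg(6) = 3

Step 2: Count vertices with odd degree:
  Odd-degree vertices: 5, 6 (2 total)

Step 3: Apply Euler's theorem:
  - Eulerian circuit exists iff graph is connected and all vertices have even degree
  - Eulerian path exists iff graph is connected and has 0 or 2 odd-degree vertices

Graph is connected with exactly 2 odd-degree vertices (5, 6).
Eulerian path exists (starting and ending at the odd-degree vertices), but no Eulerian circuit.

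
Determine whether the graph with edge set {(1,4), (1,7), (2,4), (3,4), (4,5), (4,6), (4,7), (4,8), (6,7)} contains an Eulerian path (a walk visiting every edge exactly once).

Step 1: Find the degree of each vertex:
  deg(1) = 2
  deg(2) = 1
  deg(3) = 1
  deg(4) = 7
  deg(5) = 1
  deg(6) = 2
  deg(7) = 3
  deg(8) = 1

Step 2: Count vertices with odd degree:
  Odd-degree vertices: 2, 3, 4, 5, 7, 8 (6 total)

Step 3: Apply Euler's theorem:
  - Eulerian circuit exists iff graph is connected and all vertices have even degree
  - Eulerian path exists iff graph is connected and has 0 or 2 odd-degree vertices

Graph has 6 odd-degree vertices (need 0 or 2).
Neither Eulerian path nor Eulerian circuit exists.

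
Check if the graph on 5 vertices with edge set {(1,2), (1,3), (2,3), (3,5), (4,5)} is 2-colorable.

Step 1: Attempt 2-coloring using BFS:
  Start at vertex 1, assign color 0
  Color vertex 2 with color 1 (neighbor of 1)
  Color vertex 3 with color 1 (neighbor of 1)

Step 2: Conflict found! Vertices 2 and 3 are adjacent but have the same color.
This means the graph contains an odd cycle.

The graph is NOT bipartite.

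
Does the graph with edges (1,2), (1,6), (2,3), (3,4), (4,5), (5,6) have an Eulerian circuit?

Step 1: Find the degree of each vertex:
  deg(1) = 2
  deg(2) = 2
  deg(3) = 2
  deg(4) = 2
  deg(5) = 2
  deg(6) = 2

Step 2: Count vertices with odd degree:
  All vertices have even degree (0 odd-degree vertices)

Step 3: Apply Euler's theorem:
  - Eulerian circuit exists iff graph is connected and all vertices have even degree
  - Eulerian path exists iff graph is connected and has 0 or 2 odd-degree vertices

Graph is connected with 0 odd-degree vertices.
Both Eulerian circuit and Eulerian path exist.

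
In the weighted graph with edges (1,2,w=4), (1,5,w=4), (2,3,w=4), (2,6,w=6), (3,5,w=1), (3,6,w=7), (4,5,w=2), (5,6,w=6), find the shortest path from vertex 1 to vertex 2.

Step 1: Build adjacency list with weights:
  1: 2(w=4), 5(w=4)
  2: 1(w=4), 3(w=4), 6(w=6)
  3: 2(w=4), 5(w=1), 6(w=7)
  4: 5(w=2)
  5: 1(w=4), 3(w=1), 4(w=2), 6(w=6)
  6: 2(w=6), 3(w=7), 5(w=6)

Step 2: Apply Dijkstra's algorithm from vertex 1:
  Visit vertex 1 (distance=0)
    Update dist[2] = 4
    Update dist[5] = 4
  Visit vertex 2 (distance=4)
    Update dist[3] = 8
    Update dist[6] = 10

Step 3: Shortest path: 1 -> 2
Total weight: 4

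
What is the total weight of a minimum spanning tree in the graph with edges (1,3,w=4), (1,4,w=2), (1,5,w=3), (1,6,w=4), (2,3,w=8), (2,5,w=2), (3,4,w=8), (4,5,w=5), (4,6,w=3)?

Apply Kruskal's algorithm (sort edges by weight, add if no cycle):

Sorted edges by weight:
  (1,4) w=2
  (2,5) w=2
  (1,5) w=3
  (4,6) w=3
  (1,3) w=4
  (1,6) w=4
  (4,5) w=5
  (2,3) w=8
  (3,4) w=8

Add edge (1,4) w=2 -- no cycle. Running total: 2
Add edge (2,5) w=2 -- no cycle. Running total: 4
Add edge (1,5) w=3 -- no cycle. Running total: 7
Add edge (4,6) w=3 -- no cycle. Running total: 10
Add edge (1,3) w=4 -- no cycle. Running total: 14

MST edges: (1,4,w=2), (2,5,w=2), (1,5,w=3), (4,6,w=3), (1,3,w=4)
Total MST weight: 2 + 2 + 3 + 3 + 4 = 14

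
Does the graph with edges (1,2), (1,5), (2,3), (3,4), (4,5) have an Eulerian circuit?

Step 1: Find the degree of each vertex:
  deg(1) = 2
  deg(2) = 2
  deg(3) = 2
  deg(4) = 2
  deg(5) = 2

Step 2: Count vertices with odd degree:
  All vertices have even degree (0 odd-degree vertices)

Step 3: Apply Euler's theorem:
  - Eulerian circuit exists iff graph is connected and all vertices have even degree
  - Eulerian path exists iff graph is connected and has 0 or 2 odd-degree vertices

Graph is connected with 0 odd-degree vertices.
Both Eulerian circuit and Eulerian path exist.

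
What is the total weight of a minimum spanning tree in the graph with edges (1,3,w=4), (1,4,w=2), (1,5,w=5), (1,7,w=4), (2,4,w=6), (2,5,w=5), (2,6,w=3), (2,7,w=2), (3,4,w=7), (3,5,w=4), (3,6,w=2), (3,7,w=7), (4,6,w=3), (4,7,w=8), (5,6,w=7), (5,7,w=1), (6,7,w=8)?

Apply Kruskal's algorithm (sort edges by weight, add if no cycle):

Sorted edges by weight:
  (5,7) w=1
  (1,4) w=2
  (2,7) w=2
  (3,6) w=2
  (2,6) w=3
  (4,6) w=3
  (1,3) w=4
  (1,7) w=4
  (3,5) w=4
  (1,5) w=5
  (2,5) w=5
  (2,4) w=6
  (3,4) w=7
  (3,7) w=7
  (5,6) w=7
  (4,7) w=8
  (6,7) w=8

Add edge (5,7) w=1 -- no cycle. Running total: 1
Add edge (1,4) w=2 -- no cycle. Running total: 3
Add edge (2,7) w=2 -- no cycle. Running total: 5
Add edge (3,6) w=2 -- no cycle. Running total: 7
Add edge (2,6) w=3 -- no cycle. Running total: 10
Add edge (4,6) w=3 -- no cycle. Running total: 13

MST edges: (5,7,w=1), (1,4,w=2), (2,7,w=2), (3,6,w=2), (2,6,w=3), (4,6,w=3)
Total MST weight: 1 + 2 + 2 + 2 + 3 + 3 = 13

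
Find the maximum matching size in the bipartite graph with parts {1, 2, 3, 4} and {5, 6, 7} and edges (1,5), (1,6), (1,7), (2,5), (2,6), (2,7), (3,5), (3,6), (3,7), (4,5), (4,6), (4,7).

Step 1: List the neighbors of each left vertex:
  1: 5, 6, 7
  2: 5, 6, 7
  3: 5, 6, 7
  4: 5, 6, 7

Step 2: Greedily match left vertices, then look for augmenting paths:
  Match 1 -- 5
  Match 2 -- 6
  Match 3 -- 7
  No augmenting path remains.

Step 3: Verify this is maximum:
  Matching size 3 = min(|L|, |R|) = min(4, 3), which is an upper bound, so this matching is maximum.

Maximum matching: {(1,5), (2,6), (3,7)}
Size: 3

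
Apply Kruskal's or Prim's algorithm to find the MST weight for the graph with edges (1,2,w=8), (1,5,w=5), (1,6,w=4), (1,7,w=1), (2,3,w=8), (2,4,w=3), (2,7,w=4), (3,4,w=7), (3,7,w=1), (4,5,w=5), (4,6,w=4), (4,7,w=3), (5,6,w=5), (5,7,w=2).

Apply Kruskal's algorithm (sort edges by weight, add if no cycle):

Sorted edges by weight:
  (1,7) w=1
  (3,7) w=1
  (5,7) w=2
  (2,4) w=3
  (4,7) w=3
  (1,6) w=4
  (2,7) w=4
  (4,6) w=4
  (1,5) w=5
  (4,5) w=5
  (5,6) w=5
  (3,4) w=7
  (1,2) w=8
  (2,3) w=8

Add edge (1,7) w=1 -- no cycle. Running total: 1
Add edge (3,7) w=1 -- no cycle. Running total: 2
Add edge (5,7) w=2 -- no cycle. Running total: 4
Add edge (2,4) w=3 -- no cycle. Running total: 7
Add edge (4,7) w=3 -- no cycle. Running total: 10
Add edge (1,6) w=4 -- no cycle. Running total: 14

MST edges: (1,7,w=1), (3,7,w=1), (5,7,w=2), (2,4,w=3), (4,7,w=3), (1,6,w=4)
Total MST weight: 1 + 1 + 2 + 3 + 3 + 4 = 14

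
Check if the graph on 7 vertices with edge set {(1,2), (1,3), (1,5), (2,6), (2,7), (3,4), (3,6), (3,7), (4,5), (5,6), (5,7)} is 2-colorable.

Step 1: Attempt 2-coloring using BFS:
  Start at vertex 1, assign color 0
  Color vertex 2 with color 1 (neighbor of 1)
  Color vertex 3 with color 1 (neighbor of 1)
  Color vertex 5 with color 1 (neighbor of 1)
  Color vertex 6 with color 0 (neighbor of 2)
  Color vertex 7 with color 0 (neighbor of 2)
  Color vertex 4 with color 0 (neighbor of 3)

Step 2: 2-coloring succeeded. No conflicts found.
  Set A (color 0): {1, 4, 6, 7}
  Set B (color 1): {2, 3, 5}

The graph is bipartite with partition {1, 4, 6, 7}, {2, 3, 5}.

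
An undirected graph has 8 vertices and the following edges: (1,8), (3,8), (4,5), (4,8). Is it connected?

Step 1: Build adjacency list from edges:
  1: 8
  2: (none)
  3: 8
  4: 5, 8
  5: 4
  6: (none)
  7: (none)
  8: 1, 3, 4

Step 2: Run BFS/DFS from vertex 1:
  Visited: {1, 8, 3, 4, 5}
  Reached 5 of 8 vertices

Step 3: Only 5 of 8 vertices reached. Graph is disconnected.
Connected components: {1, 3, 4, 5, 8}, {2}, {6}, {7}
Answer: No, the graph is not connected (4 components).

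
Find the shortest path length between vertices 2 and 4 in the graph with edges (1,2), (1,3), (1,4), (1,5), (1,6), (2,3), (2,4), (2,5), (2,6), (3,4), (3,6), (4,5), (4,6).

Step 1: Build adjacency list:
  1: 2, 3, 4, 5, 6
  2: 1, 3, 4, 5, 6
  3: 1, 2, 4, 6
  4: 1, 2, 3, 5, 6
  5: 1, 2, 4
  6: 1, 2, 3, 4

Step 2: BFS from vertex 2 to find shortest path to 4:
  vertex 1 reached at distance 1
  vertex 3 reached at distance 1
  vertex 4 reached at distance 1

Step 3: Shortest path: 2 -> 4
Path length: 1 edge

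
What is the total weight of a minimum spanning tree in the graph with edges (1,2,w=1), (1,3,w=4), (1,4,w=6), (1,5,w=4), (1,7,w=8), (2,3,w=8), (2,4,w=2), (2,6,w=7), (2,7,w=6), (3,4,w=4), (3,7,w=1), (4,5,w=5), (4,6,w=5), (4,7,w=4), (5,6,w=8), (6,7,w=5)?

Apply Kruskal's algorithm (sort edges by weight, add if no cycle):

Sorted edges by weight:
  (1,2) w=1
  (3,7) w=1
  (2,4) w=2
  (1,3) w=4
  (1,5) w=4
  (3,4) w=4
  (4,7) w=4
  (4,5) w=5
  (4,6) w=5
  (6,7) w=5
  (1,4) w=6
  (2,7) w=6
  (2,6) w=7
  (1,7) w=8
  (2,3) w=8
  (5,6) w=8

Add edge (1,2) w=1 -- no cycle. Running total: 1
Add edge (3,7) w=1 -- no cycle. Running total: 2
Add edge (2,4) w=2 -- no cycle. Running total: 4
Add edge (1,3) w=4 -- no cycle. Running total: 8
Add edge (1,5) w=4 -- no cycle. Running total: 12
Skip edge (3,4) w=4 -- would create cycle
Skip edge (4,7) w=4 -- would create cycle
Skip edge (4,5) w=5 -- would create cycle
Add edge (4,6) w=5 -- no cycle. Running total: 17

MST edges: (1,2,w=1), (3,7,w=1), (2,4,w=2), (1,3,w=4), (1,5,w=4), (4,6,w=5)
Total MST weight: 1 + 1 + 2 + 4 + 4 + 5 = 17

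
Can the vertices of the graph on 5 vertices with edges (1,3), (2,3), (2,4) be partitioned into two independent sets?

Step 1: Attempt 2-coloring using BFS:
  Start at vertex 1, assign color 0
  Color vertex 3 with color 1 (neighbor of 1)
  Color vertex 2 with color 0 (neighbor of 3)
  Color vertex 4 with color 1 (neighbor of 2)
  Start new component at vertex 5, assign color 0

Step 2: 2-coloring succeeded. No conflicts found.
  Set A (color 0): {1, 2, 5}
  Set B (color 1): {3, 4}

The graph is bipartite with partition {1, 2, 5}, {3, 4}.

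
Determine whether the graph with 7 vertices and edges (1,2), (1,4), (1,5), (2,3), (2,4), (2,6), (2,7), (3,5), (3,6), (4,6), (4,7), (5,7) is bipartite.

Step 1: Attempt 2-coloring using BFS:
  Start at vertex 1, assign color 0
  Color vertex 2 with color 1 (neighbor of 1)
  Color vertex 4 with color 1 (neighbor of 1)
  Color vertex 5 with color 1 (neighbor of 1)
  Color vertex 3 with color 0 (neighbor of 2)

Step 2: Conflict found! Vertices 2 and 4 are adjacent but have the same color.
This means the graph contains an odd cycle.

The graph is NOT bipartite.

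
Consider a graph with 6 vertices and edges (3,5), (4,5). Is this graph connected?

Step 1: Build adjacency list from edges:
  1: (none)
  2: (none)
  3: 5
  4: 5
  5: 3, 4
  6: (none)

Step 2: Run BFS/DFS from vertex 1:
  Visited: {1}
  Reached 1 of 6 vertices

Step 3: Only 1 of 6 vertices reached. Graph is disconnected.
Connected components: {1}, {2}, {3, 4, 5}, {6}
Answer: No, the graph is not connected (4 components).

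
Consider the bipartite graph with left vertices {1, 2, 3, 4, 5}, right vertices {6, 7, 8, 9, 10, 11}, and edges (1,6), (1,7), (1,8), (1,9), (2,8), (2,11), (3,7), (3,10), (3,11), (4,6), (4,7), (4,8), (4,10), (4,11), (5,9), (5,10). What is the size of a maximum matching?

Step 1: List the neighbors of each left vertex:
  1: 6, 7, 8, 9
  2: 8, 11
  3: 7, 10, 11
  4: 6, 7, 8, 10, 11
  5: 9, 10

Step 2: Greedily match left vertices, then look for augmenting paths:
  Match 1 -- 6
  Match 2 -- 8
  Match 3 -- 7
  Match 4 -- 10
  Match 5 -- 9
  No augmenting path remains.

Step 3: Verify this is maximum:
  Matching size 5 = min(|L|, |R|) = min(5, 6), which is an upper bound, so this matching is maximum.

Maximum matching: {(1,6), (2,8), (3,7), (4,10), (5,9)}
Size: 5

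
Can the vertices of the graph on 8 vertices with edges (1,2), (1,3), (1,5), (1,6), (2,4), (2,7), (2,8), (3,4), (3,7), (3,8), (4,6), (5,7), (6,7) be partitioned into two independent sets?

Step 1: Attempt 2-coloring using BFS:
  Start at vertex 1, assign color 0
  Color vertex 2 with color 1 (neighbor of 1)
  Color vertex 3 with color 1 (neighbor of 1)
  Color vertex 5 with color 1 (neighbor of 1)
  Color vertex 6 with color 1 (neighbor of 1)
  Color vertex 4 with color 0 (neighbor of 2)
  Color vertex 7 with color 0 (neighbor of 2)
  Color vertex 8 with color 0 (neighbor of 2)

Step 2: 2-coloring succeeded. No conflicts found.
  Set A (color 0): {1, 4, 7, 8}
  Set B (color 1): {2, 3, 5, 6}

The graph is bipartite with partition {1, 4, 7, 8}, {2, 3, 5, 6}.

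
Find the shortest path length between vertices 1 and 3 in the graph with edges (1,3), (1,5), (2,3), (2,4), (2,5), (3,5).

Step 1: Build adjacency list:
  1: 3, 5
  2: 3, 4, 5
  3: 1, 2, 5
  4: 2
  5: 1, 2, 3

Step 2: BFS from vertex 1 to find shortest path to 3:
  vertex 3 reached at distance 1

Step 3: Shortest path: 1 -> 3
Path length: 1 edge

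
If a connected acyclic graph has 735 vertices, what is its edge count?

A tree on n vertices always has exactly n - 1 edges.
For n = 735: edges = 735 - 1 = 734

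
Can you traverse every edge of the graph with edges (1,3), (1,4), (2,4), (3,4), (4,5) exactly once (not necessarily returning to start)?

Step 1: Find the degree of each vertex:
  deg(1) = 2
  deg(2) = 1
  deg(3) = 2
  deg(4) = 4
  deg(5) = 1

Step 2: Count vertices with odd degree:
  Odd-degree vertices: 2, 5 (2 total)

Step 3: Apply Euler's theorem:
  - Eulerian circuit exists iff graph is connected and all vertices have even degree
  - Eulerian path exists iff graph is connected and has 0 or 2 odd-degree vertices

Graph is connected with exactly 2 odd-degree vertices (2, 5).
Eulerian path exists (starting and ending at the odd-degree vertices), but no Eulerian circuit.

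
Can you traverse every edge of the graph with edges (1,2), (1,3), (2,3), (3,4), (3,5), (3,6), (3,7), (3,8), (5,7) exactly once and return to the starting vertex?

Step 1: Find the degree of each vertex:
  deg(1) = 2
  deg(2) = 2
  deg(3) = 7
  deg(4) = 1
  deg(5) = 2
  deg(6) = 1
  deg(7) = 2
  deg(8) = 1

Step 2: Count vertices with odd degree:
  Odd-degree vertices: 3, 4, 6, 8 (4 total)

Step 3: Apply Euler's theorem:
  - Eulerian circuit exists iff graph is connected and all vertices have even degree
  - Eulerian path exists iff graph is connected and has 0 or 2 odd-degree vertices

Graph has 4 odd-degree vertices (need 0 or 2).
Neither Eulerian path nor Eulerian circuit exists.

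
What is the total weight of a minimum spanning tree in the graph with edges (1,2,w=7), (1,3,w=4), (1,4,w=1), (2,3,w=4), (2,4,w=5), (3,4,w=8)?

Apply Kruskal's algorithm (sort edges by weight, add if no cycle):

Sorted edges by weight:
  (1,4) w=1
  (1,3) w=4
  (2,3) w=4
  (2,4) w=5
  (1,2) w=7
  (3,4) w=8

Add edge (1,4) w=1 -- no cycle. Running total: 1
Add edge (1,3) w=4 -- no cycle. Running total: 5
Add edge (2,3) w=4 -- no cycle. Running total: 9

MST edges: (1,4,w=1), (1,3,w=4), (2,3,w=4)
Total MST weight: 1 + 4 + 4 = 9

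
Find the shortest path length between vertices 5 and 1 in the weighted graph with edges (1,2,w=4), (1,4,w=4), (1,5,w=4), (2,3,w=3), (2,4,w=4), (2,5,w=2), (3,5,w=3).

Step 1: Build adjacency list with weights:
  1: 2(w=4), 4(w=4), 5(w=4)
  2: 1(w=4), 3(w=3), 4(w=4), 5(w=2)
  3: 2(w=3), 5(w=3)
  4: 1(w=4), 2(w=4)
  5: 1(w=4), 2(w=2), 3(w=3)

Step 2: Apply Dijkstra's algorithm from vertex 5:
  Visit vertex 5 (distance=0)
    Update dist[1] = 4
    Update dist[2] = 2
    Update dist[3] = 3
  Visit vertex 2 (distance=2)
    Update dist[4] = 6
  Visit vertex 3 (distance=3)
  Visit vertex 1 (distance=4)

Step 3: Shortest path: 5 -> 1
Total weight: 4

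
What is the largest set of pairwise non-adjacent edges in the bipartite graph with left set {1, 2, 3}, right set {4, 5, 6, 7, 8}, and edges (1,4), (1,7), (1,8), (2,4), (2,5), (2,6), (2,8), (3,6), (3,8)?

Step 1: List the neighbors of each left vertex:
  1: 4, 7, 8
  2: 4, 5, 6, 8
  3: 6, 8

Step 2: Greedily match left vertices, then look for augmenting paths:
  Match 1 -- 4
  Match 2 -- 5
  Match 3 -- 6
  No augmenting path remains.

Step 3: Verify this is maximum:
  Matching size 3 = min(|L|, |R|) = min(3, 5), which is an upper bound, so this matching is maximum.

Maximum matching: {(1,4), (2,5), (3,6)}
Size: 3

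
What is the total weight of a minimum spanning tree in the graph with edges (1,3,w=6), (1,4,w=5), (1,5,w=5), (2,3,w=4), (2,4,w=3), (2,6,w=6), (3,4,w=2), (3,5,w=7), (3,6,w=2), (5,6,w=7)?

Apply Kruskal's algorithm (sort edges by weight, add if no cycle):

Sorted edges by weight:
  (3,4) w=2
  (3,6) w=2
  (2,4) w=3
  (2,3) w=4
  (1,4) w=5
  (1,5) w=5
  (1,3) w=6
  (2,6) w=6
  (3,5) w=7
  (5,6) w=7

Add edge (3,4) w=2 -- no cycle. Running total: 2
Add edge (3,6) w=2 -- no cycle. Running total: 4
Add edge (2,4) w=3 -- no cycle. Running total: 7
Skip edge (2,3) w=4 -- would create cycle
Add edge (1,4) w=5 -- no cycle. Running total: 12
Add edge (1,5) w=5 -- no cycle. Running total: 17

MST edges: (3,4,w=2), (3,6,w=2), (2,4,w=3), (1,4,w=5), (1,5,w=5)
Total MST weight: 2 + 2 + 3 + 5 + 5 = 17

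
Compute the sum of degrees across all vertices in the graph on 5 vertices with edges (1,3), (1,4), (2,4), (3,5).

Step 1: Count edges incident to each vertex:
  deg(1) = 2 (neighbors: 3, 4)
  deg(2) = 1 (neighbors: 4)
  deg(3) = 2 (neighbors: 1, 5)
  deg(4) = 2 (neighbors: 1, 2)
  deg(5) = 1 (neighbors: 3)

Step 2: Sum all degrees:
  2 + 1 + 2 + 2 + 1 = 8

Verification: sum of degrees = 2 * |E| = 2 * 4 = 8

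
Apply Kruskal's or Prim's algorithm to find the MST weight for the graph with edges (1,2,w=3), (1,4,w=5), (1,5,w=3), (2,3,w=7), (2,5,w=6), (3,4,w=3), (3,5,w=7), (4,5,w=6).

Apply Kruskal's algorithm (sort edges by weight, add if no cycle):

Sorted edges by weight:
  (1,5) w=3
  (1,2) w=3
  (3,4) w=3
  (1,4) w=5
  (2,5) w=6
  (4,5) w=6
  (2,3) w=7
  (3,5) w=7

Add edge (1,5) w=3 -- no cycle. Running total: 3
Add edge (1,2) w=3 -- no cycle. Running total: 6
Add edge (3,4) w=3 -- no cycle. Running total: 9
Add edge (1,4) w=5 -- no cycle. Running total: 14

MST edges: (1,5,w=3), (1,2,w=3), (3,4,w=3), (1,4,w=5)
Total MST weight: 3 + 3 + 3 + 5 = 14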